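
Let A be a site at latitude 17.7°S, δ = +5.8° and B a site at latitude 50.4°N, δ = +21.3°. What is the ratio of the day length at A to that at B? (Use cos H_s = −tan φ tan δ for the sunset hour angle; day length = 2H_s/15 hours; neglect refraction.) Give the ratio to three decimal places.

A: H_s = arccos(−tan -17.7° · tan 5.8°) = 88.14°, so 2H_s/15 = 11.7520 h.
B: H_s = arccos(−tan 50.4° · tan 21.3°) = 118.12°, so 2H_s/15 = 15.7493 h.
Ratio A/B = 11.7520 / 15.7493 = 0.7462.

0.746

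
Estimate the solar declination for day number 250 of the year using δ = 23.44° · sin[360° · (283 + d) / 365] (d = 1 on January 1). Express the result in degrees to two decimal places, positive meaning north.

360 × (283 + 250) / 365 = 525.699°; sin(525.699°) = 0.2470.
δ = 23.44 × 0.2470 = 5.790° ≈ +5.79°.

+5.79°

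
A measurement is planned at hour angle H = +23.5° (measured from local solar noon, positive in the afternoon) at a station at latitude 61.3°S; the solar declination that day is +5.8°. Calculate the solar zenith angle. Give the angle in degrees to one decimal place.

69.5°

cos θ_z = sin(-61.3°) sin(5.8°) + cos(-61.3°) cos(5.8°) cos(23.50°) = -0.0886 + 0.4381 = 0.3495.
θ_z = arccos(0.3495) = 69.54°.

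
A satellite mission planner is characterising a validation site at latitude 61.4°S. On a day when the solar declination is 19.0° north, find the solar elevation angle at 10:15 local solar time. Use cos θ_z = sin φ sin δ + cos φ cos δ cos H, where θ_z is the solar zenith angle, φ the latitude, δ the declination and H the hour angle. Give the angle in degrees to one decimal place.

Hour angle H = 15° × (10.25 − 12) = -26.25°.
With φ = -61.4°, δ = 19.0°, H = -26.25°: sin φ sin δ = -0.2858, cos φ cos δ cos H = 0.4059, so cos θ_z = 0.1201.
θ_z = arccos(0.1201) = 83.10°, so the elevation is 90° − 83.10° = 6.90°.

6.9°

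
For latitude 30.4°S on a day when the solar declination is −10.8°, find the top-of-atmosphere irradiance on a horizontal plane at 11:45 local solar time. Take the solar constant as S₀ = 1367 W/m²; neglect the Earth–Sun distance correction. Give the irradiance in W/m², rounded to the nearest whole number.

1285 W/m²

Hour angle H = 15° × (11.75 − 12) = -3.75°.
cos θ_z = sin(-30.4°) sin(-10.8°) + cos(-30.4°) cos(-10.8°) cos(-3.75°) = 0.0948 + 0.8454 = 0.9402.
Top-of-atmosphere irradiance = S₀ cos θ_z = 1367 × 0.9402 = 1285.25 W/m².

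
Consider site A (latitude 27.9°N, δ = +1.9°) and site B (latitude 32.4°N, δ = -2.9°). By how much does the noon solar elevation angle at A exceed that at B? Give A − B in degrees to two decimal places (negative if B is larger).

A: 90° − |27.9 − (1.9)| = 64.00°.
B: 90° − |32.4 − (-2.9)| = 54.70°.
A − B = 64.00 − 54.70 = 9.30°.

+9.30°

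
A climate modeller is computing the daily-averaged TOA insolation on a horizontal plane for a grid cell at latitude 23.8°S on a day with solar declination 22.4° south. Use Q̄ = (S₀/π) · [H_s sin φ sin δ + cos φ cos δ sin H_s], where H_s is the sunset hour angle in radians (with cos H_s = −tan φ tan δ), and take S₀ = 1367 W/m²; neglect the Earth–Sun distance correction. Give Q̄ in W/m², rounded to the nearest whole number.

The sunset hour angle satisfies cos H_s = −tan φ tan δ = -0.1818, giving H_s = 100.47°. In radians, H_s = 1.7535.
H_s sin φ sin δ = 1.7535 × -0.4035 × -0.3811 = 0.2696.
cos φ cos δ sin H_s = 0.9150 × 0.9245 × 0.9834 = 0.8319.
Q̄ = (1367/π) × (0.2696 + 0.8319) = 435.13 × 1.1015 = 479.30 W/m².

479 W/m²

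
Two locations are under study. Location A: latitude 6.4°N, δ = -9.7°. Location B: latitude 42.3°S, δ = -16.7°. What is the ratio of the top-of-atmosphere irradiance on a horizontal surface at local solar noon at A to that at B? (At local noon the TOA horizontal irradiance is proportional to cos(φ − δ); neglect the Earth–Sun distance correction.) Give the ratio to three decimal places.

1.065

A: cos θ_z = cos(6.4° − (-9.7°)) = 0.9608.
B: cos θ_z = cos(-42.3° − (-16.7°)) = 0.9018.
Ratio A/B = 0.9608 / 0.9018 = 1.0654.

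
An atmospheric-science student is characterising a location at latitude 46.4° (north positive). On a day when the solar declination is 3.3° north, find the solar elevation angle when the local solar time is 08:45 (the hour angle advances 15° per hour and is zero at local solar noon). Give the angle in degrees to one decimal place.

Hour angle H = 15° × (8.75 − 12) = -48.75°.
cos θ_z = sin(46.4°) sin(3.3°) + cos(46.4°) cos(3.3°) cos(-48.75°) = 0.0417 + 0.4539 = 0.4956.
θ_z = arccos(0.4956) = 60.29°, so the elevation is 90° − 60.29° = 29.71°.

29.7°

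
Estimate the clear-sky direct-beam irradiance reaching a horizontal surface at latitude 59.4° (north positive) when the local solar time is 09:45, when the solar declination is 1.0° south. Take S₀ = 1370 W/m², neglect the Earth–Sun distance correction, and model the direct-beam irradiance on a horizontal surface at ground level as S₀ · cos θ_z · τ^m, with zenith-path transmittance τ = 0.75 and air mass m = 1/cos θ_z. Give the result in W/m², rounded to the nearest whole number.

276 W/m²

Hour angle H = 15° × (9.75 − 12) = -33.75°.
With φ = 59.4°, δ = -1.0°, H = -33.75°: sin φ sin δ = -0.0150, cos φ cos δ cos H = 0.4232, so cos θ_z = 0.4082.
Air mass m = 1/cos θ_z = 1/0.4082 = 2.450; τ^m = 0.75^2.450 = 0.4942.
Surface direct beam = 1370 × 0.4082 × 0.4942 = 276.37 W/m².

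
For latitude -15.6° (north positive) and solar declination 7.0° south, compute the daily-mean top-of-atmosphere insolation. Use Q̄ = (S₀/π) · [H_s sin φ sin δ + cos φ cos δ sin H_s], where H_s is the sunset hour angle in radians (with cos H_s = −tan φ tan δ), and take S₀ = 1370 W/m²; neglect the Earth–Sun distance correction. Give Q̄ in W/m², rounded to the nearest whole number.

−tan φ tan δ = −(-0.2792)(-0.1228) = -0.0343; H_s = arccos(-0.0343) = 91.97°. In radians, H_s = 1.6052.
H_s sin φ sin δ = 1.6052 × -0.2689 × -0.1219 = 0.0526.
cos φ cos δ sin H_s = 0.9632 × 0.9925 × 0.9994 = 0.9554.
Q̄ = (1370/π) × (0.0526 + 0.9554) = 436.08 × 1.0080 = 439.57 W/m².

440 W/m²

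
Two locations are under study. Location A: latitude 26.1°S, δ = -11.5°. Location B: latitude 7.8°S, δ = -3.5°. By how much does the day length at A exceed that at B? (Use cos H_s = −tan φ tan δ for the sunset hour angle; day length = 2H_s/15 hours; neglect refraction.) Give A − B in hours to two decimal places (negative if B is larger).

A: H_s = arccos(−tan -26.1° · tan -11.5°) = 95.72°, so 2H_s/15 = 12.7627 h.
B: H_s = arccos(−tan -7.8° · tan -3.5°) = 90.48°, so 2H_s/15 = 12.0640 h.
A − B = 12.7627 − 12.0640 = 0.6987 h.

+0.70 h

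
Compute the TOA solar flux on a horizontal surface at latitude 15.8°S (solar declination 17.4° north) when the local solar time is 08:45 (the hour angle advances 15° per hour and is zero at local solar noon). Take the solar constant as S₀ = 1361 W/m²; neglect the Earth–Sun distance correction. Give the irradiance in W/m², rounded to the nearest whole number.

713 W/m²

Hour angle H = 15° × (8.75 − 12) = -48.75°.
cos θ_z = sin φ sin δ + cos φ cos δ cos H = (-0.2723)(0.2990) + (0.9622)(0.9542)(0.6593) = 0.5239.
Top-of-atmosphere irradiance = S₀ cos θ_z = 1361 × 0.5239 = 713.03 W/m².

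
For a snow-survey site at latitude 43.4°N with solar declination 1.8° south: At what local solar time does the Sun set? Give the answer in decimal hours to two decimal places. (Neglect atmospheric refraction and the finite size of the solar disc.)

The sunset hour angle satisfies cos H_s = −tan φ tan δ = 0.0297, giving H_s = 88.30°.
Sunset is at 12 + H_s/15 = 12 + 5.887 = 17.887 h local solar time.

17.89 h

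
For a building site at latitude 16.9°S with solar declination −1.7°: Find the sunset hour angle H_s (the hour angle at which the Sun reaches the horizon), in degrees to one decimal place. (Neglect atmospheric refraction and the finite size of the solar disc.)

90.5°

−tan φ tan δ = −(-0.3038)(-0.0297) = -0.0090; H_s = arccos(-0.0090) = 90.52°.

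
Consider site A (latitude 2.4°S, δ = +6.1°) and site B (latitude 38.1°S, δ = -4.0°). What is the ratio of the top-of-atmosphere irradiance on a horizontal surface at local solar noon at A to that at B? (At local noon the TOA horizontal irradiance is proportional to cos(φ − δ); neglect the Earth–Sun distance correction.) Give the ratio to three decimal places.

A: cos θ_z = cos(-2.4° − (6.1°)) = 0.9890.
B: cos θ_z = cos(-38.1° − (-4.0°)) = 0.8281.
Ratio A/B = 0.9890 / 0.8281 = 1.1943.

1.194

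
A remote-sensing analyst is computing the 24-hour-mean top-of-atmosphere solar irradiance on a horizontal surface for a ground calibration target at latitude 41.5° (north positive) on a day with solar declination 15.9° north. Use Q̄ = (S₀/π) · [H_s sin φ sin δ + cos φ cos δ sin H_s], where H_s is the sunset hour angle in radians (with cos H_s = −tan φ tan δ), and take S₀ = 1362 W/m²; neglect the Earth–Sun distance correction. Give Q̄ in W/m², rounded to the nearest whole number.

446 W/m²

cos H_s = −tan(41.5°) · tan(15.9°) = -0.2520, so H_s = arccos(-0.2520) = 104.60°. In radians, H_s = 1.8256.
H_s sin φ sin δ = 1.8256 × 0.6626 × 0.2740 = 0.3314.
cos φ cos δ sin H_s = 0.7490 × 0.9617 × 0.9677 = 0.6970.
Q̄ = (1362/π) × (0.3314 + 0.6970) = 433.54 × 1.0284 = 445.85 W/m².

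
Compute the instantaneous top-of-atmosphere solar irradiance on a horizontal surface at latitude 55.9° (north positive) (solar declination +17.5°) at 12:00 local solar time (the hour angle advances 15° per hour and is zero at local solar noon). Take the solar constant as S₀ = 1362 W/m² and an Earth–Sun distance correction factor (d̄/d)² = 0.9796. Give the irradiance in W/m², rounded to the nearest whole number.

1046 W/m²

Hour angle H = 15° × (12 − 12) = 0.00°.
cos θ_z = sin(55.9°) sin(17.5°) + cos(55.9°) cos(17.5°) cos(0.00°) = 0.2490 + 0.5347 = 0.7837.
Top-of-atmosphere irradiance = S₀ (d̄/d)² cos θ_z = 1362 × 0.9796 × 0.7837 = 1045.62 W/m².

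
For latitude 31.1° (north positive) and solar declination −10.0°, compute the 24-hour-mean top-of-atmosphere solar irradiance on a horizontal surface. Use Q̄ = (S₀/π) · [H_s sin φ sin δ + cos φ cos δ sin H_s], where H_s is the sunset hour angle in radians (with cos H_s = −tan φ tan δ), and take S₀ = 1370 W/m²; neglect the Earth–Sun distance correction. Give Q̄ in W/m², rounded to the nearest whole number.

The sunset hour angle satisfies cos H_s = −tan φ tan δ = 0.1064, giving H_s = 83.89°. In radians, H_s = 1.4642.
H_s sin φ sin δ = 1.4642 × 0.5165 × -0.1736 = -0.1313.
cos φ cos δ sin H_s = 0.8563 × 0.9848 × 0.9943 = 0.8385.
Q̄ = (1370/π) × (-0.1313 + 0.8385) = 436.08 × 0.7072 = 308.40 W/m².

308 W/m²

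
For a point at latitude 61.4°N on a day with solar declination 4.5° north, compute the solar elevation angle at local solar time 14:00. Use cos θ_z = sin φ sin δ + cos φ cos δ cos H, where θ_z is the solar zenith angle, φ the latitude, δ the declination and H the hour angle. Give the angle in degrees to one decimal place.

28.8°

Hour angle H = 15° × (14 − 12) = 30.00°.
cos θ_z = sin(61.4°) sin(4.5°) + cos(61.4°) cos(4.5°) cos(30.00°) = 0.0689 + 0.4133 = 0.4822.
θ_z = arccos(0.4822) = 61.17°, so the elevation is 90° − 61.17° = 28.83°.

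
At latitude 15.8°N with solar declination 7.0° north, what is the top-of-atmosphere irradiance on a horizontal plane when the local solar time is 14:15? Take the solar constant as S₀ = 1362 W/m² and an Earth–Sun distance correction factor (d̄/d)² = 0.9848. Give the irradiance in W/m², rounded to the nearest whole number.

1110 W/m²

Hour angle H = 15° × (14.25 − 12) = 33.75°.
cos θ_z = sin(15.8°) sin(7.0°) + cos(15.8°) cos(7.0°) cos(33.75°) = 0.0332 + 0.7941 = 0.8273.
Top-of-atmosphere irradiance = S₀ (d̄/d)² cos θ_z = 1362 × 0.9848 × 0.8273 = 1109.66 W/m².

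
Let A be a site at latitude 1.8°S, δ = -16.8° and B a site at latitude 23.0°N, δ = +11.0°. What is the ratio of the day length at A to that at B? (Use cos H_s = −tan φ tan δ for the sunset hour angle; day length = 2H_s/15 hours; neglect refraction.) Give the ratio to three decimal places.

A: H_s = arccos(−tan -1.8° · tan -16.8°) = 90.54°, so 2H_s/15 = 12.0720 h.
B: H_s = arccos(−tan 23.0° · tan 11.0°) = 94.73°, so 2H_s/15 = 12.6307 h.
Ratio A/B = 12.0720 / 12.6307 = 0.9558.

0.956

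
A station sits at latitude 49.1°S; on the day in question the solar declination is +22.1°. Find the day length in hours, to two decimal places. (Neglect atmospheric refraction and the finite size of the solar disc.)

−tan φ tan δ = −(-1.1544)(0.4061) = 0.4688; H_s = arccos(0.4688) = 62.04°.
Day length = 2 H_s / 15° h⁻¹ = 124.08° / 15 = 8.272 h.

8.27 hours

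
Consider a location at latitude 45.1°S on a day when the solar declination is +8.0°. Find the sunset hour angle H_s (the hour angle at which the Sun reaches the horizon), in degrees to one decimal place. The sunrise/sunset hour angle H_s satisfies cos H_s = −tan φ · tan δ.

−tan φ tan δ = −(-1.0035)(0.1405) = 0.1410; H_s = arccos(0.1410) = 81.89°.

81.9°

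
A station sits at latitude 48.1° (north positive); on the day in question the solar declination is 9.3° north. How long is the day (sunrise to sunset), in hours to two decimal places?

13.40 hours

−tan φ tan δ = −(1.1145)(0.1638) = -0.1826; H_s = arccos(-0.1826) = 100.52°.
Day length = 2 H_s / 15° h⁻¹ = 201.04° / 15 = 13.403 h.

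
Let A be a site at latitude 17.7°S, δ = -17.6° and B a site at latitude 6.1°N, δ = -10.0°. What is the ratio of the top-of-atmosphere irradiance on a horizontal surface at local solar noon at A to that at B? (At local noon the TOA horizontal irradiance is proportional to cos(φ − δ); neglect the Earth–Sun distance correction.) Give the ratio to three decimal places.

1.041

A: cos θ_z = cos(-17.7° − (-17.6°)) = 1.0000.
B: cos θ_z = cos(6.1° − (-10.0°)) = 0.9608.
Ratio A/B = 1.0000 / 0.9608 = 1.0408.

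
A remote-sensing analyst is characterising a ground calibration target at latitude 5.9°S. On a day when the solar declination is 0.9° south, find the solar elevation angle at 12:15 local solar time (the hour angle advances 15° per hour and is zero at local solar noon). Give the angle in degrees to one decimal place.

83.8°

Hour angle H = 15° × (12.25 − 12) = 3.75°.
With φ = -5.9°, δ = -0.9°, H = 3.75°: sin φ sin δ = 0.0016, cos φ cos δ cos H = 0.9925, so cos θ_z = 0.9941.
θ_z = arccos(0.9941) = 6.23°, so the elevation is 90° − 6.23° = 83.77°.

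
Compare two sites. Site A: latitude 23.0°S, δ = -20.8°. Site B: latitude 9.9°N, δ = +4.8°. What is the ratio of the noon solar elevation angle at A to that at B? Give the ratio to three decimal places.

A: 90° − |-23.0 − (-20.8)| = 87.80°.
B: 90° − |9.9 − (4.8)| = 84.90°.
Ratio A/B = 87.8000 / 84.9000 = 1.0342.

1.034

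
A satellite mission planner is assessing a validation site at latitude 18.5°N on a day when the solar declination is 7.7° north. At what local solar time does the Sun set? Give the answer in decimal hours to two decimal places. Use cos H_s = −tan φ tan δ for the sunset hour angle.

18.17 h

cos H_s = −tan(18.5°) · tan(7.7°) = -0.0452, so H_s = arccos(-0.0452) = 92.59°.
Sunset is at 12 + H_s/15 = 12 + 6.173 = 18.173 h local solar time.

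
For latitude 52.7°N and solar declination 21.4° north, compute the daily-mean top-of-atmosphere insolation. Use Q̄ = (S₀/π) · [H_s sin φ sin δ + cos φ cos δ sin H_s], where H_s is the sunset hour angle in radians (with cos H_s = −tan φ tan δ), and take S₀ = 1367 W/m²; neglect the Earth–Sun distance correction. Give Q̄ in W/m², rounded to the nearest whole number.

477 W/m²

cos H_s = −tan(52.7°) · tan(21.4°) = -0.5144, so H_s = arccos(-0.5144) = 120.96°. In radians, H_s = 2.1112.
H_s sin φ sin δ = 2.1112 × 0.7955 × 0.3649 = 0.6128.
cos φ cos δ sin H_s = 0.6060 × 0.9311 × 0.8575 = 0.4838.
Q̄ = (1367/π) × (0.6128 + 0.4838) = 435.13 × 1.0966 = 477.16 W/m².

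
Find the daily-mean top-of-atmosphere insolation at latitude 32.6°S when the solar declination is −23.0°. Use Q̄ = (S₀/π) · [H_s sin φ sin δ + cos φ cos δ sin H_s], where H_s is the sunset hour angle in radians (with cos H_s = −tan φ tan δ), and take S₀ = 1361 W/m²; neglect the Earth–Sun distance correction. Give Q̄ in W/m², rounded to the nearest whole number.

492 W/m²

cos H_s = −tan(-32.6°) · tan(-23.0°) = -0.2715, so H_s = arccos(-0.2715) = 105.75°. In radians, H_s = 1.8457.
H_s sin φ sin δ = 1.8457 × -0.5388 × -0.3907 = 0.3885.
cos φ cos δ sin H_s = 0.8425 × 0.9205 × 0.9625 = 0.7464.
Q̄ = (1361/π) × (0.3885 + 0.7464) = 433.22 × 1.1349 = 491.66 W/m².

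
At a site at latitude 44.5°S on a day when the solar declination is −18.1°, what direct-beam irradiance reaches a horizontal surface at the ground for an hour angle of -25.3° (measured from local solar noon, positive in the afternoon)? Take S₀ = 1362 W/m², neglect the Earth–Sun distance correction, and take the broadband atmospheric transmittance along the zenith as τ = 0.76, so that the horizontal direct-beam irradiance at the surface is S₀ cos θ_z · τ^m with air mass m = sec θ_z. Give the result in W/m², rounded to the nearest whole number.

813 W/m²

cos θ_z = sin(-44.5°) sin(-18.1°) + cos(-44.5°) cos(-18.1°) cos(-25.30°) = 0.2178 + 0.6129 = 0.8307.
Air mass m = 1/cos θ_z = 1/0.8307 = 1.204; τ^m = 0.76^1.204 = 0.7186.
Surface direct beam = 1362 × 0.8307 × 0.7186 = 813.03 W/m².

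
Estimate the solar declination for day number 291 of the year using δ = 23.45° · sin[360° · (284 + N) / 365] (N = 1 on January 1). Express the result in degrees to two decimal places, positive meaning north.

360 × (284 + 291) / 365 = 567.123°; sin(567.123°) = -0.4559.
δ = 23.45 × -0.4559 = -10.691° ≈ -10.69°.

-10.69°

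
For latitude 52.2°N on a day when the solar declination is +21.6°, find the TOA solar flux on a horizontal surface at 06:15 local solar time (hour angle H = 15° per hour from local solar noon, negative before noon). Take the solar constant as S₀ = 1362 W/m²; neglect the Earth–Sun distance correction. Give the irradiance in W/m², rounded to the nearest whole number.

447 W/m²

Hour angle H = 15° × (6.25 − 12) = -86.25°.
cos θ_z = sin φ sin δ + cos φ cos δ cos H = (0.7902)(0.3681) + (0.6129)(0.9298)(0.0654) = 0.3281.
Top-of-atmosphere irradiance = S₀ cos θ_z = 1362 × 0.3281 = 446.87 W/m².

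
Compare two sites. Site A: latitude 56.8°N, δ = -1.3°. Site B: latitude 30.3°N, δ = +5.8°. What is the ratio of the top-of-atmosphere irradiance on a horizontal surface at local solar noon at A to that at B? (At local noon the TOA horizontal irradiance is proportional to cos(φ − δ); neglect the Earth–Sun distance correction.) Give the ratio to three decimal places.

0.581

A: cos θ_z = cos(56.8° − (-1.3°)) = 0.5284.
B: cos θ_z = cos(30.3° − (5.8°)) = 0.9100.
Ratio A/B = 0.5284 / 0.9100 = 0.5807.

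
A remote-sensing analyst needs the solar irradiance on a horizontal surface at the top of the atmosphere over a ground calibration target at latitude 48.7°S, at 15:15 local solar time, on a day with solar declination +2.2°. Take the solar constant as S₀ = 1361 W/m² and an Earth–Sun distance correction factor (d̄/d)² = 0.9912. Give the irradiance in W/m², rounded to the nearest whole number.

Hour angle H = 15° × (15.25 − 12) = 48.75°.
With φ = -48.7°, δ = 2.2°, H = 48.75°: sin φ sin δ = -0.0288, cos φ cos δ cos H = 0.4348, so cos θ_z = 0.4060.
Top-of-atmosphere irradiance = S₀ (d̄/d)² cos θ_z = 1361 × 0.9912 × 0.4060 = 547.70 W/m².

548 W/m²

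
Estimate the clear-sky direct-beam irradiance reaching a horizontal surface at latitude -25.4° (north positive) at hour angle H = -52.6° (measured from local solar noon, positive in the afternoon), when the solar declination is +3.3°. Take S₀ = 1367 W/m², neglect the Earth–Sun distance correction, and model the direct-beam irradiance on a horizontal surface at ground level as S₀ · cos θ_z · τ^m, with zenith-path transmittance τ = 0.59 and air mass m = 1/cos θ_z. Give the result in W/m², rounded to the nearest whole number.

261 W/m²

cos θ_z = sin(-25.4°) sin(3.3°) + cos(-25.4°) cos(3.3°) cos(-52.60°) = -0.0247 + 0.5478 = 0.5231.
Air mass m = 1/cos θ_z = 1/0.5231 = 1.912; τ^m = 0.59^1.912 = 0.3646.
Surface direct beam = 1367 × 0.5231 × 0.3646 = 260.72 W/m².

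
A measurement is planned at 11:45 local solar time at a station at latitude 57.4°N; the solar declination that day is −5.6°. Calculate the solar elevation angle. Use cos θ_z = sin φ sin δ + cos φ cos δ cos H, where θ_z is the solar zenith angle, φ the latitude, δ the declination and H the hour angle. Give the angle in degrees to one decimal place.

Hour angle H = 15° × (11.75 − 12) = -3.75°.
cos θ_z = sin φ sin δ + cos φ cos δ cos H = (0.8425)(-0.0976) + (0.5388)(0.9952)(0.9979) = 0.4529.
θ_z = arccos(0.4529) = 63.07°, so the elevation is 90° − 63.07° = 26.93°.

26.9°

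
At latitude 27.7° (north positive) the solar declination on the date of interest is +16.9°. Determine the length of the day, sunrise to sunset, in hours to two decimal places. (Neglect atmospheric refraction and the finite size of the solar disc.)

13.22 hours

The sunset hour angle satisfies cos H_s = −tan φ tan δ = -0.1595, giving H_s = 99.18°.
Day length = 2 H_s / 15° h⁻¹ = 198.36° / 15 = 13.224 h.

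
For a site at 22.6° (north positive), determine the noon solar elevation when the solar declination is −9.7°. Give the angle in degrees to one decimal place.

At local solar noon the hour angle is zero, so the elevation is 90° − |φ − δ| = 90° − |22.6° − (-9.7°)| = 90° − 32.3° = 57.7°.

57.7°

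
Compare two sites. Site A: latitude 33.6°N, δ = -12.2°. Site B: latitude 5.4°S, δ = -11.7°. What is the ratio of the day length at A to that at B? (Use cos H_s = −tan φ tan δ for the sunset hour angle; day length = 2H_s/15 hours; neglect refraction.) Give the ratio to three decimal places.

A: H_s = arccos(−tan 33.6° · tan -12.2°) = 81.74°, so 2H_s/15 = 10.8987 h.
B: H_s = arccos(−tan -5.4° · tan -11.7°) = 91.12°, so 2H_s/15 = 12.1493 h.
Ratio A/B = 10.8987 / 12.1493 = 0.8971.

0.897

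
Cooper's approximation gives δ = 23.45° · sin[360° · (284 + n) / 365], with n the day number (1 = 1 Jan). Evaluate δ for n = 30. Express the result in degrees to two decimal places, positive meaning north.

-18.04°

360 × (284 + 30) / 365 = 309.699°; sin(309.699°) = -0.7694.
δ = 23.45 × -0.7694 = -18.042° ≈ -18.04°.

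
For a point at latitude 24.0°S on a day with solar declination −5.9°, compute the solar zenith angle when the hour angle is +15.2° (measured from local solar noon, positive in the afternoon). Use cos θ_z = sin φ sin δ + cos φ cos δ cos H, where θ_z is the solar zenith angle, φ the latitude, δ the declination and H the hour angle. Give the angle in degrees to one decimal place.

cos θ_z = sin(-24.0°) sin(-5.9°) + cos(-24.0°) cos(-5.9°) cos(15.20°) = 0.0418 + 0.8769 = 0.9187.
θ_z = arccos(0.9187) = 23.26°.

23.3°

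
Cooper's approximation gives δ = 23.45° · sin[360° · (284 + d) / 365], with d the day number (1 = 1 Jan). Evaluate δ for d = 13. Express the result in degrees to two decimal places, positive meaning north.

-21.60°

360 × (284 + 13) / 365 = 292.932°; sin(292.932°) = -0.9210.
δ = 23.45 × -0.9210 = -21.597° ≈ -21.60°.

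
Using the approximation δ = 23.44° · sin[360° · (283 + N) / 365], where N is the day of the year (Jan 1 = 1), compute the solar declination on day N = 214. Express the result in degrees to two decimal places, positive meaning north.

+17.91°

360 × (283 + 214) / 365 = 490.192°; sin(490.192°) = 0.7639.
δ = 23.44 × 0.7639 = 17.906° ≈ +17.91°.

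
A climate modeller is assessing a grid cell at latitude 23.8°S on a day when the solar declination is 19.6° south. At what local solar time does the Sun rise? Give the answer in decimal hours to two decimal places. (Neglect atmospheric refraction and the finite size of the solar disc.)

−tan φ tan δ = −(-0.4411)(-0.3561) = -0.1571; H_s = arccos(-0.1571) = 99.04°.
Sunrise is at 12 − H_s/15 = 12 − 6.603 = 5.397 h local solar time.

5.40 h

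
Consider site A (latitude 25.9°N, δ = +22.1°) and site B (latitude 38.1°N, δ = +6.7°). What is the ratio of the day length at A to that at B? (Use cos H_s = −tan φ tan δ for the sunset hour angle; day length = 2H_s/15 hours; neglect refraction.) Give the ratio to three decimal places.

1.064

A: H_s = arccos(−tan 25.9° · tan 22.1°) = 101.37°, so 2H_s/15 = 13.5160 h.
B: H_s = arccos(−tan 38.1° · tan 6.7°) = 95.29°, so 2H_s/15 = 12.7053 h.
Ratio A/B = 13.5160 / 12.7053 = 1.0638.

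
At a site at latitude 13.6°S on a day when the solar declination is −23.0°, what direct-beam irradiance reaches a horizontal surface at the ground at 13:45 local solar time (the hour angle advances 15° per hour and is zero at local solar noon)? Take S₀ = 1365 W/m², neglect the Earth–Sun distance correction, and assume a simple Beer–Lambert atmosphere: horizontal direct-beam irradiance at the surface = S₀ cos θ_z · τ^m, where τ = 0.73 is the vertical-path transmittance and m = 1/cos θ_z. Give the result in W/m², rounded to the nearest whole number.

859 W/m²

Hour angle H = 15° × (13.75 − 12) = 26.25°.
With φ = -13.6°, δ = -23.0°, H = 26.25°: sin φ sin δ = 0.0919, cos φ cos δ cos H = 0.8024, so cos θ_z = 0.8943.
Air mass m = 1/cos θ_z = 1/0.8943 = 1.118; τ^m = 0.73^1.118 = 0.7034.
Surface direct beam = 1365 × 0.8943 × 0.7034 = 858.65 W/m².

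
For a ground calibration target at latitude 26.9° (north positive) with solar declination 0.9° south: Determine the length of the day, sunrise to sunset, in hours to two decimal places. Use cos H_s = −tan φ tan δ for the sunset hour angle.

11.94 hours

cos H_s = −tan(26.9°) · tan(-0.9°) = 0.0080, so H_s = arccos(0.0080) = 89.54°.
Day length = 2 H_s / 15° h⁻¹ = 179.08° / 15 = 11.939 h.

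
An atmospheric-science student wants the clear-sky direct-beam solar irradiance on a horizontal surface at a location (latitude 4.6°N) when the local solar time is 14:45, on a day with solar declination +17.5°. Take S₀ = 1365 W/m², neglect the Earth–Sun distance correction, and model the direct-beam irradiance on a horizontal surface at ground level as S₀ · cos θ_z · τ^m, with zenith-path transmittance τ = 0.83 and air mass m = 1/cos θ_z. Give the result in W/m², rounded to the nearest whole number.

Hour angle H = 15° × (14.75 − 12) = 41.25°.
With φ = 4.6°, δ = 17.5°, H = 41.25°: sin φ sin δ = 0.0241, cos φ cos δ cos H = 0.7147, so cos θ_z = 0.7388.
Air mass m = 1/cos θ_z = 1/0.7388 = 1.354; τ^m = 0.83^1.354 = 0.7770.
Surface direct beam = 1365 × 0.7388 × 0.7770 = 783.57 W/m².

784 W/m²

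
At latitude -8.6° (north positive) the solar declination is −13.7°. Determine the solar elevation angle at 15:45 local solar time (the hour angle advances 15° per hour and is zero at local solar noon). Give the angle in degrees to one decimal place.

Hour angle H = 15° × (15.75 − 12) = 56.25°.
cos θ_z = sin φ sin δ + cos φ cos δ cos H = (-0.1495)(-0.2368) + (0.9888)(0.9715)(0.5556) = 0.5691.
θ_z = arccos(0.5691) = 55.31°, so the elevation is 90° − 55.31° = 34.69°.

34.7°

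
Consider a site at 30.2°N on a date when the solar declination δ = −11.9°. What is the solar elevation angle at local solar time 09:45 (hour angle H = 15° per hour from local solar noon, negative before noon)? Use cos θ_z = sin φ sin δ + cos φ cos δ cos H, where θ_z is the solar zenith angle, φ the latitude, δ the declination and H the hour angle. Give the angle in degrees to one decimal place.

Hour angle H = 15° × (9.75 − 12) = -33.75°.
With φ = 30.2°, δ = -11.9°, H = -33.75°: sin φ sin δ = -0.1037, cos φ cos δ cos H = 0.7032, so cos θ_z = 0.5995.
θ_z = arccos(0.5995) = 53.17°, so the elevation is 90° − 53.17° = 36.83°.

36.8°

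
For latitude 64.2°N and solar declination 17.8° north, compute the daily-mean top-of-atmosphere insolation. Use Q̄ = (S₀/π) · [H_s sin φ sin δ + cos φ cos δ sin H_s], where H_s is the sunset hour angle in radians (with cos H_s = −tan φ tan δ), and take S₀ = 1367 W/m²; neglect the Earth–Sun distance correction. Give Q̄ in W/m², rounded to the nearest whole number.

410 W/m²

The sunset hour angle satisfies cos H_s = −tan φ tan δ = -0.6642, giving H_s = 131.62°. In radians, H_s = 2.2972.
H_s sin φ sin δ = 2.2972 × 0.9003 × 0.3057 = 0.6322.
cos φ cos δ sin H_s = 0.4352 × 0.9521 × 0.7476 = 0.3098.
Q̄ = (1367/π) × (0.6322 + 0.3098) = 435.13 × 0.9420 = 409.89 W/m².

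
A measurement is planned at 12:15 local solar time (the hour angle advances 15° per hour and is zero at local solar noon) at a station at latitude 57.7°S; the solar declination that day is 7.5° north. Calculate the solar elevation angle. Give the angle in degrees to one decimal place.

24.7°

Hour angle H = 15° × (12.25 − 12) = 3.75°.
cos θ_z = sin(-57.7°) sin(7.5°) + cos(-57.7°) cos(7.5°) cos(3.75°) = -0.1103 + 0.5286 = 0.4183.
θ_z = arccos(0.4183) = 65.27°, so the elevation is 90° − 65.27° = 24.73°.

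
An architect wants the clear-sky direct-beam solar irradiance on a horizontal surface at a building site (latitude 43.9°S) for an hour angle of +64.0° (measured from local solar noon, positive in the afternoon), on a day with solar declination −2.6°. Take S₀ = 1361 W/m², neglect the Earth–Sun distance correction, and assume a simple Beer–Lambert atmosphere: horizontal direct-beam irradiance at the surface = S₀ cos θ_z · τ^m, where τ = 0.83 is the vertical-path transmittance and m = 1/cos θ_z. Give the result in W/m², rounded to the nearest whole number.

cos θ_z = sin φ sin δ + cos φ cos δ cos H = (-0.6934)(-0.0454) + (0.7206)(0.9990)(0.4384) = 0.3471.
Air mass m = 1/cos θ_z = 1/0.3471 = 2.881; τ^m = 0.83^2.881 = 0.5846.
Surface direct beam = 1361 × 0.3471 × 0.5846 = 276.17 W/m².

276 W/m²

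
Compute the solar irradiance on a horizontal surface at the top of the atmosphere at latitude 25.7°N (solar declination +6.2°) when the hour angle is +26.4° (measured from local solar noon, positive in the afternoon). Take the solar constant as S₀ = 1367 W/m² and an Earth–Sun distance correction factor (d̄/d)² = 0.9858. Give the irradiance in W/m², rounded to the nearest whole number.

1144 W/m²

cos θ_z = sin(25.7°) sin(6.2°) + cos(25.7°) cos(6.2°) cos(26.40°) = 0.0468 + 0.8024 = 0.8492.
Top-of-atmosphere irradiance = S₀ (d̄/d)² cos θ_z = 1367 × 0.9858 × 0.8492 = 1144.37 W/m².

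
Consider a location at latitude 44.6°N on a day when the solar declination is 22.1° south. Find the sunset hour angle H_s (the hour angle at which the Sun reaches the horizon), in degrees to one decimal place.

66.4°

−tan φ tan δ = −(0.9861)(-0.4061) = 0.4005; H_s = arccos(0.4005) = 66.39°.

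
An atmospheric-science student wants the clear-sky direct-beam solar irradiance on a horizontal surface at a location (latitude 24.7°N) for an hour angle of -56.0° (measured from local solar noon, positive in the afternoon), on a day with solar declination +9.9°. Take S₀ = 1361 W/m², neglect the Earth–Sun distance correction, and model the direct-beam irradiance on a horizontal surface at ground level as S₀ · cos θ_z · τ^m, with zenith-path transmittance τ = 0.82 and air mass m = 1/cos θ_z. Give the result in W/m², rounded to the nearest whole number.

551 W/m²

cos θ_z = sin φ sin δ + cos φ cos δ cos H = (0.4179)(0.1719) + (0.9085)(0.9851)(0.5592) = 0.5723.
Air mass m = 1/cos θ_z = 1/0.5723 = 1.747; τ^m = 0.82^1.747 = 0.7070.
Surface direct beam = 1361 × 0.5723 × 0.7070 = 550.68 W/m².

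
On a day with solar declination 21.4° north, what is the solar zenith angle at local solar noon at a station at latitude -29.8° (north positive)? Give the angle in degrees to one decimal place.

At local solar noon the hour angle is zero, so the zenith angle is |φ − δ| = |-29.8° − (21.4°)| = 51.2°.

51.2°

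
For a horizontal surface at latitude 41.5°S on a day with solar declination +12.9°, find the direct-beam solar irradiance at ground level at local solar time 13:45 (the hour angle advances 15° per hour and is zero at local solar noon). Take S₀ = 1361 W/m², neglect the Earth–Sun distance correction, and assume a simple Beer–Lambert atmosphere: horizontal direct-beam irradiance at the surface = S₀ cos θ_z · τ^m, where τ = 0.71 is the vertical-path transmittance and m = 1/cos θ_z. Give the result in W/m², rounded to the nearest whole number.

Hour angle H = 15° × (13.75 − 12) = 26.25°.
With φ = -41.5°, δ = 12.9°, H = 26.25°: sin φ sin δ = -0.1479, cos φ cos δ cos H = 0.6548, so cos θ_z = 0.5069.
Air mass m = 1/cos θ_z = 1/0.5069 = 1.973; τ^m = 0.71^1.973 = 0.5088.
Surface direct beam = 1361 × 0.5069 × 0.5088 = 351.02 W/m².

351 W/m²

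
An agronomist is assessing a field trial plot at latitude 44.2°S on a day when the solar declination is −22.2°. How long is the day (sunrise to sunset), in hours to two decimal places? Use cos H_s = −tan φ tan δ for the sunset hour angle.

The sunset hour angle satisfies cos H_s = −tan φ tan δ = -0.3969, giving H_s = 113.38°.
Day length = 2 H_s / 15° h⁻¹ = 226.76° / 15 = 15.117 h.

15.12 hours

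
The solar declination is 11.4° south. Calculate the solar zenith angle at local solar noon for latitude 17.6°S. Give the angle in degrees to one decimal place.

At local solar noon the hour angle is zero, so the zenith angle is |φ − δ| = |-17.6° − (-11.4°)| = 6.2°.

6.2°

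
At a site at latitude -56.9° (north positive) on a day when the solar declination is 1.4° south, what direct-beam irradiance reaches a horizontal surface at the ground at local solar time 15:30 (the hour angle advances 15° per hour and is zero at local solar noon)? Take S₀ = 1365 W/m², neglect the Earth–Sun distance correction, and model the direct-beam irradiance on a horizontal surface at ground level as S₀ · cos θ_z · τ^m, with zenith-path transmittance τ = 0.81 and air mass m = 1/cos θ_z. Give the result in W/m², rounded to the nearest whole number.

265 W/m²

Hour angle H = 15° × (15.5 − 12) = 52.50°.
cos θ_z = sin φ sin δ + cos φ cos δ cos H = (-0.8377)(-0.0244) + (0.5461)(0.9997)(0.6088) = 0.3528.
Air mass m = 1/cos θ_z = 1/0.3528 = 2.834; τ^m = 0.81^2.834 = 0.5504.
Surface direct beam = 1365 × 0.3528 × 0.5504 = 265.06 W/m².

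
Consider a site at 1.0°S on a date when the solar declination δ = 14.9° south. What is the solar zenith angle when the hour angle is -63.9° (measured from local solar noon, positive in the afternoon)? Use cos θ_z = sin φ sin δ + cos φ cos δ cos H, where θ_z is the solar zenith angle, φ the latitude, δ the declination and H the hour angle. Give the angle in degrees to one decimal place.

cos θ_z = sin(-1.0°) sin(-14.9°) + cos(-1.0°) cos(-14.9°) cos(-63.90°) = 0.0045 + 0.4251 = 0.4296.
θ_z = arccos(0.4296) = 64.56°.

64.6°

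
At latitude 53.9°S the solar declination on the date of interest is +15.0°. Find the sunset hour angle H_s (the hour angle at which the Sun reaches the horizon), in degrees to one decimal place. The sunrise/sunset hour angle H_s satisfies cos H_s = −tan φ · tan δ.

−tan φ tan δ = −(-1.3713)(0.2679) = 0.3674; H_s = arccos(0.3674) = 68.44°.

68.4°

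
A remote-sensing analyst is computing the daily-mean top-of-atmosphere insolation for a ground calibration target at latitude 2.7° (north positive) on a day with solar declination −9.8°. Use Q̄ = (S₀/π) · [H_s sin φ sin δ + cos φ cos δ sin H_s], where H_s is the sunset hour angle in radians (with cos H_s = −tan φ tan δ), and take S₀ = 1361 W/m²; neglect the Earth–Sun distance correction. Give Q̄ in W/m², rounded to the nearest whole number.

421 W/m²

cos H_s = −tan(2.7°) · tan(-9.8°) = 0.0081, so H_s = arccos(0.0081) = 89.54°. In radians, H_s = 1.5628.
H_s sin φ sin δ = 1.5628 × 0.0471 × -0.1702 = -0.0125.
cos φ cos δ sin H_s = 0.9989 × 0.9854 × 1.0000 = 0.9843.
Q̄ = (1361/π) × (-0.0125 + 0.9843) = 433.22 × 0.9718 = 421.00 W/m².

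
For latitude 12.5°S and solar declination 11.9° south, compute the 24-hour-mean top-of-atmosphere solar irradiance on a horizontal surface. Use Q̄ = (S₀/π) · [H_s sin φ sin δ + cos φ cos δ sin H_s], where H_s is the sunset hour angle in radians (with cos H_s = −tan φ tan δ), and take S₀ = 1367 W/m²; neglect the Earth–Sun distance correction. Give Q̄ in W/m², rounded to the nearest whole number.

−tan φ tan δ = −(-0.2217)(-0.2107) = -0.0467; H_s = arccos(-0.0467) = 92.68°. In radians, H_s = 1.6176.
H_s sin φ sin δ = 1.6176 × -0.2164 × -0.2062 = 0.0722.
cos φ cos δ sin H_s = 0.9763 × 0.9785 × 0.9989 = 0.9543.
Q̄ = (1367/π) × (0.0722 + 0.9543) = 435.13 × 1.0265 = 446.66 W/m².

447 W/m²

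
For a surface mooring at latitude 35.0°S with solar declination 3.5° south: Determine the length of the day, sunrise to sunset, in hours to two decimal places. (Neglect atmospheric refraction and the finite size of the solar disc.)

The sunset hour angle satisfies cos H_s = −tan φ tan δ = -0.0428, giving H_s = 92.45°.
Day length = 2 H_s / 15° h⁻¹ = 184.90° / 15 = 12.327 h.

12.33 hours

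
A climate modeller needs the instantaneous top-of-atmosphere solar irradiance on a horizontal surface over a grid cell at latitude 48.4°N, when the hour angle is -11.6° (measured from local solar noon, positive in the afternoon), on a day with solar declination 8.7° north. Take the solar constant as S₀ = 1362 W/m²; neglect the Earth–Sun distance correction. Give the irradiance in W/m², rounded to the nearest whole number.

cos θ_z = sin φ sin δ + cos φ cos δ cos H = (0.7478)(0.1513) + (0.6639)(0.9885)(0.9796) = 0.7560.
Top-of-atmosphere irradiance = S₀ cos θ_z = 1362 × 0.7560 = 1029.67 W/m².

1030 W/m²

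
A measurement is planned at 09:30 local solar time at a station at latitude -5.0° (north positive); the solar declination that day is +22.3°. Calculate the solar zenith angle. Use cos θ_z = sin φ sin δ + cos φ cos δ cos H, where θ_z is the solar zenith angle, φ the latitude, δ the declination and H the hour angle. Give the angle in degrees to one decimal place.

45.7°

Hour angle H = 15° × (9.5 − 12) = -37.50°.
cos θ_z = sin φ sin δ + cos φ cos δ cos H = (-0.0872)(0.3795) + (0.9962)(0.9252)(0.7934) = 0.6982.
θ_z = arccos(0.6982) = 45.72°.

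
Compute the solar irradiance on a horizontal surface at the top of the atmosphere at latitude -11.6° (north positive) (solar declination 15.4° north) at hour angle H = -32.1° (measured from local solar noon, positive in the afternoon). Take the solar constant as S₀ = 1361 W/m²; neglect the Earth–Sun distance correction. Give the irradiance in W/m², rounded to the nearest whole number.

cos θ_z = sin(-11.6°) sin(15.4°) + cos(-11.6°) cos(15.4°) cos(-32.10°) = -0.0534 + 0.8000 = 0.7466.
Top-of-atmosphere irradiance = S₀ cos θ_z = 1361 × 0.7466 = 1016.12 W/m².

1016 W/m²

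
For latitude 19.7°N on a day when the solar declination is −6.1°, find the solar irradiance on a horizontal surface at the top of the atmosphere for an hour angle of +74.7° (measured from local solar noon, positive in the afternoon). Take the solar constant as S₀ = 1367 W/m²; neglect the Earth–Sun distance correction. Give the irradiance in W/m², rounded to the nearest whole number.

289 W/m²

With φ = 19.7°, δ = -6.1°, H = 74.70°: sin φ sin δ = -0.0358, cos φ cos δ cos H = 0.2470, so cos θ_z = 0.2112.
Top-of-atmosphere irradiance = S₀ cos θ_z = 1367 × 0.2112 = 288.71 W/m².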